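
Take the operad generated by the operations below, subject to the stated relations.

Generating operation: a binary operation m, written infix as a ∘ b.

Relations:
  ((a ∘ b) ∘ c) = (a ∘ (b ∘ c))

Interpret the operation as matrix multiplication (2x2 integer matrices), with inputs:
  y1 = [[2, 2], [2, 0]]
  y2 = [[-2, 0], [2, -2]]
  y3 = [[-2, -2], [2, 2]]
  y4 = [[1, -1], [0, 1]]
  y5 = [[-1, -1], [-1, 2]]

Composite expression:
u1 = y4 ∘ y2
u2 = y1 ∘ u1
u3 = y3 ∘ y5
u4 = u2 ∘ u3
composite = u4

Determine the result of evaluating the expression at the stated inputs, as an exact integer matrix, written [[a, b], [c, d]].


(y4 ∘ y2) = [[-4, 2], [2, -2]]
(y1 ∘ (y4 ∘ y2)) = [[-4, 0], [-8, 4]]
(y3 ∘ y5) = [[4, -2], [-4, 2]]
((y1 ∘ (y4 ∘ y2)) ∘ (y3 ∘ y5)) = [[-16, 8], [-48, 24]]

[[-16, 8], [-48, 24]]


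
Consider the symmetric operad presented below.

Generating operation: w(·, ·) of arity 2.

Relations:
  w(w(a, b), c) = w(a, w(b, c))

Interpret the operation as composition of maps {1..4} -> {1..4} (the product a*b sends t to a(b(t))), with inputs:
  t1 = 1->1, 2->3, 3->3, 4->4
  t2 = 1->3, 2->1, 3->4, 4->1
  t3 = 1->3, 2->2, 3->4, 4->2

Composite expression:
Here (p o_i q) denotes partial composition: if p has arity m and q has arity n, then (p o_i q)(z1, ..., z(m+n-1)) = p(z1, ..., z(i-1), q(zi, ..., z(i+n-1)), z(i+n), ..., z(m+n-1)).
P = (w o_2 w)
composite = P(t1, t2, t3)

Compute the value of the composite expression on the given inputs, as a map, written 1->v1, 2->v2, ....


1->4, 2->1, 3->1, 4->1

w(t2, t3) = 1->4, 2->1, 3->1, 4->1
w(t1, w(t2, t3)) = 1->4, 2->1, 3->1, 4->1


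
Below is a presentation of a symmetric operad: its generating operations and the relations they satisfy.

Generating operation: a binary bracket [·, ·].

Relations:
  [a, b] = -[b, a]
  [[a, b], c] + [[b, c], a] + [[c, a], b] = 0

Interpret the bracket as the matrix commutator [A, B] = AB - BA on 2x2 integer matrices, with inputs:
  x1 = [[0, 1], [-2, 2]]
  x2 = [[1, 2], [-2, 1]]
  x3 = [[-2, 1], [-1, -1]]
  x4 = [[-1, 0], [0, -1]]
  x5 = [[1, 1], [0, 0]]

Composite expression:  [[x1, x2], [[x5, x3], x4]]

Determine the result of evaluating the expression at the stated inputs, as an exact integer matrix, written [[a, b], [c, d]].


[[0, 0], [0, 0]]

[x1, x2] = [[2, -4], [-4, -2]]
[x5, x3] = [[-1, 2], [1, 1]]
[[x5, x3], x4] = [[0, 0], [0, 0]]
[[x1, x2], [[x5, x3], x4]] = [[0, 0], [0, 0]]


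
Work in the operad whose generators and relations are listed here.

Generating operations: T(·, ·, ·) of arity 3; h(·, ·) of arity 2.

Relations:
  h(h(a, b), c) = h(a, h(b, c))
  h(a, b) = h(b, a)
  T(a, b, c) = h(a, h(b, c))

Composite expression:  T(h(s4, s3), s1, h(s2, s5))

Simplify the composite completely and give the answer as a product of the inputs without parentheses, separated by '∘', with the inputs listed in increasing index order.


s1 ∘ s2 ∘ s3 ∘ s4 ∘ s5

Shape and order are irrelevant to T; the s-input set decides.
h(s4, s3) reduces to s4 ∘ s3
h(s2, s5) reduces to s2 ∘ s5
T(h(s4, s3), s1, h(s2, s5)) reduces to s4 ∘ s3 ∘ s1 ∘ s2 ∘ s5
putting the inputs in ascending order: s1 ∘ s2 ∘ s3 ∘ s4 ∘ s5


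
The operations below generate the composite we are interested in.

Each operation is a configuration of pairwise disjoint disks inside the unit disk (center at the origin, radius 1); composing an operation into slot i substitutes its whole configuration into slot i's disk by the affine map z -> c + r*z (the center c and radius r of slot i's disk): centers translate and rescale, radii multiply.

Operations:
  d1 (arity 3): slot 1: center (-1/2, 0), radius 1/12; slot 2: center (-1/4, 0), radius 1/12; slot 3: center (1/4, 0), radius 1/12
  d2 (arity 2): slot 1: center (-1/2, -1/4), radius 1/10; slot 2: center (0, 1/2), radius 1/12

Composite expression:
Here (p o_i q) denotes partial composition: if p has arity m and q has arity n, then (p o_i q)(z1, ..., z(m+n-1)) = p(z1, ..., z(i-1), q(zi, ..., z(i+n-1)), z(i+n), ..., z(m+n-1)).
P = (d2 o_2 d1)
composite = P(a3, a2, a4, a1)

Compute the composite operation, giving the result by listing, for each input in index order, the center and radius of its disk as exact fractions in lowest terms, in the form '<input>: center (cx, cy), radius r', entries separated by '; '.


a1: center (1/48, 1/2), radius 1/144; a2: center (-1/24, 1/2), radius 1/144; a3: center (-1/2, -1/4), radius 1/10; a4: center (-1/48, 1/2), radius 1/144

Nesting under d2 composes maps z -> c + r*z down each a-path.
input a3: composing its 1 substitution step yields center (-1/2, -1/4), radius 1/10
input a2: composing its 2 substitution steps yields center (-1/24, 1/2), radius 1/144
input a4: composing its 2 substitution steps yields center (-1/48, 1/2), radius 1/144
input a1: composing its 2 substitution steps yields center (1/48, 1/2), radius 1/144


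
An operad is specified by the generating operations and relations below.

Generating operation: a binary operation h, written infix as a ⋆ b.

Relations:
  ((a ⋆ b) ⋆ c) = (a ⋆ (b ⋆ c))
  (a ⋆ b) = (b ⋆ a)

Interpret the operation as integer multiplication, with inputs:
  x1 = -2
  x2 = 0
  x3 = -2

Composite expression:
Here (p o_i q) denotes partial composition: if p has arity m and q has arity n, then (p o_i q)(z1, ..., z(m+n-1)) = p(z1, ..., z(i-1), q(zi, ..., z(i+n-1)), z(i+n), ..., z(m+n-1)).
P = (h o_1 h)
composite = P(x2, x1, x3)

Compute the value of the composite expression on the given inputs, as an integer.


0

(x2 ⋆ x1) = 0
((x2 ⋆ x1) ⋆ x3) = 0


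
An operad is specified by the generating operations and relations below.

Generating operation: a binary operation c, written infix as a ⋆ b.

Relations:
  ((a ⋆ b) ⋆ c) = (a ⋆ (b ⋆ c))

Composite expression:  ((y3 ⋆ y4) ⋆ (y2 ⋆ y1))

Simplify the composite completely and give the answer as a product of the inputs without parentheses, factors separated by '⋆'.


y3 ⋆ y4 ⋆ y2 ⋆ y1

The c-tree's shape is irrelevant; the y-reading-order decides.
(y3 ⋆ y4) reduces to y3 ⋆ y4
(y2 ⋆ y1) reduces to y2 ⋆ y1
((y3 ⋆ y4) ⋆ (y2 ⋆ y1)) reduces to y3 ⋆ y4 ⋆ y2 ⋆ y1


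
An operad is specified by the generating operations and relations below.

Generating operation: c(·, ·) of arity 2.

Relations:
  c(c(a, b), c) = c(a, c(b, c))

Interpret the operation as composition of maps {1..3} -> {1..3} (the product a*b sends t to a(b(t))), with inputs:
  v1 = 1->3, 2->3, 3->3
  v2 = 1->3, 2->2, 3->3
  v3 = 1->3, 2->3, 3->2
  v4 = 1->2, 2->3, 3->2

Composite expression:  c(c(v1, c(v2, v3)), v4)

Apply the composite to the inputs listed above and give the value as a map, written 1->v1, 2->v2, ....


1->3, 2->3, 3->3

c(v2, v3) = 1->3, 2->3, 3->2
c(v1, c(v2, v3)) = 1->3, 2->3, 3->3
c(c(v1, c(v2, v3)), v4) = 1->3, 2->3, 3->3


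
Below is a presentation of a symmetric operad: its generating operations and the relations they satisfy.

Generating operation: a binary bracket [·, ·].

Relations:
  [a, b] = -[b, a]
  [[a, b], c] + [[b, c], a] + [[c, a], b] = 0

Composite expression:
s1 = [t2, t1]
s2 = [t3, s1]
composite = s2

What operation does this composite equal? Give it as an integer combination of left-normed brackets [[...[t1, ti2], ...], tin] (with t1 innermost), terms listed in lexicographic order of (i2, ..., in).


[[t1, t2], t3]

In the tensor algebra, words opening t1 carry the t1-anchored form.
Composite bracket: [t3, [t2, t1]]
The bracket unfolds into 4 signed words via [a, b] = ab - ba (2^2 = 4).
Collect the words opening with t1:
  sign of t1t2t3 is +1, so it contributes +[[t1, t2], t3]


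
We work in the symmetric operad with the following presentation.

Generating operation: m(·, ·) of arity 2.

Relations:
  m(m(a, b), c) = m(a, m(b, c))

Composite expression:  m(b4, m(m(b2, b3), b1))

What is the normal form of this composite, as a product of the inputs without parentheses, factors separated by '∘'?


b4 ∘ b2 ∘ b3 ∘ b1

Associativity of m dissolves the nesting; only the b-input order survives.
m(b2, b3) unparenthesizes to b2 ∘ b3
m(m(b2, b3), b1) unparenthesizes to b2 ∘ b3 ∘ b1
m(b4, m(m(b2, b3), b1)) unparenthesizes to b4 ∘ b2 ∘ b3 ∘ b1


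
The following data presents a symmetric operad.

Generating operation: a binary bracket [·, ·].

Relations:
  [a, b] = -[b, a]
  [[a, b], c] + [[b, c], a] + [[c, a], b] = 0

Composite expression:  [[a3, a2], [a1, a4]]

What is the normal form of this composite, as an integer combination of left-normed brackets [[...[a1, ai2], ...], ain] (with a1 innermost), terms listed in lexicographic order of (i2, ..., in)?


[[[a1, a4], a2], a3] - [[[a1, a4], a3], a2]

Expand each bracket as ab - ba; the a1-initial words give the coefficients.
Composite bracket: [[a3, a2], [a1, a4]]
Each bracket splits as ab - ba, giving 8 signed words (2^3 = 8).
Only words starting with a1 matter:
  the word a1a4a2a3 carries sign +1 and contributes +[[[a1, a4], a2], a3]
  the word a1a4a3a2 carries sign -1 and contributes -[[[a1, a4], a3], a2]


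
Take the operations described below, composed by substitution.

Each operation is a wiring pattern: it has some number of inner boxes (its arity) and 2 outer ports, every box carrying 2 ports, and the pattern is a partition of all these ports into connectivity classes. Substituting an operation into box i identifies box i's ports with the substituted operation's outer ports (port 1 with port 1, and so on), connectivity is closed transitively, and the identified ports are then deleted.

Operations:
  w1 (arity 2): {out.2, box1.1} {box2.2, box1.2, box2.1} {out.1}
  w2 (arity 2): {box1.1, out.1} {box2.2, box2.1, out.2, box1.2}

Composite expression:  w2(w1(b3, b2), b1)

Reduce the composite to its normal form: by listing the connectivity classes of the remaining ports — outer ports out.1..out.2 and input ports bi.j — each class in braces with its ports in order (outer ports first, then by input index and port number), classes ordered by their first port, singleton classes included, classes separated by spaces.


Connectivity passes through glued w2-boundaries; trace each wire chain.
composing w1 on (b3, b2), with out.j its own outer ports: {out.1} {out.2, b3.1} {b2.1, b2.2, b3.2}
composing w2 on (b3, b2, b1), with out.j its own outer ports: {out.1} {out.2, b1.1, b1.2, b3.1} {b2.1, b2.2, b3.2}

{out.1} {out.2, b1.1, b1.2, b3.1} {b2.1, b2.2, b3.2}


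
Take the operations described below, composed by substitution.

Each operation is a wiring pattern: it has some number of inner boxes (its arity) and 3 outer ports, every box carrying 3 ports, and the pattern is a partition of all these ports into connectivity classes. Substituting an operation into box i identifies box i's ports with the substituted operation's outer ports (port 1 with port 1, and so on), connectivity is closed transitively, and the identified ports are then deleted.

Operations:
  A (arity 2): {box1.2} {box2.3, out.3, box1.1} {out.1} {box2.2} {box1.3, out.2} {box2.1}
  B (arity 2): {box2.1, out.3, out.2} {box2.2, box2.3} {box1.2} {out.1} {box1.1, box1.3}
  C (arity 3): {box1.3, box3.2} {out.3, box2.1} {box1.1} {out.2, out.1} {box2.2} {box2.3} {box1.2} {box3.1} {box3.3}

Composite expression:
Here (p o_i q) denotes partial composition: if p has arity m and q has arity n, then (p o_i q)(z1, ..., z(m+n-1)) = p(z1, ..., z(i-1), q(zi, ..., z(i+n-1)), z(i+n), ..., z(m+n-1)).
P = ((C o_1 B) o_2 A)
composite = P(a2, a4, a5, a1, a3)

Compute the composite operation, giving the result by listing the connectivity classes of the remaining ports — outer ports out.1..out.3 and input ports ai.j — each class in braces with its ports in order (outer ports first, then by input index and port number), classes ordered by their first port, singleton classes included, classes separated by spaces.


After gluing at C, chains via deleted ports link the a-ports.
A over (a4, a5) gives {out.1} {out.2, a4.3} {out.3, a4.1, a5.3} {a4.2} {a5.1} {a5.2}, out.j being that stage's outer ports
B over (a2, a4, a5) gives {out.1} {out.2, out.3} {a2.1, a2.3} {a2.2} {a4.1, a4.3, a5.3} {a4.2} {a5.1} {a5.2}, out.j being that stage's outer ports
C over (a2, a4, a5, a1, a3) gives {out.1, out.2} {out.3, a1.1} {a1.2} {a1.3} {a2.1, a2.3} {a2.2} {a3.1} {a3.2} {a3.3} {a4.1, a4.3, a5.3} {a4.2} {a5.1} {a5.2}, out.j being that stage's outer ports

{out.1, out.2} {out.3, a1.1} {a1.2} {a1.3} {a2.1, a2.3} {a2.2} {a3.1} {a3.2} {a3.3} {a4.1, a4.3, a5.3} {a4.2} {a5.1} {a5.2}


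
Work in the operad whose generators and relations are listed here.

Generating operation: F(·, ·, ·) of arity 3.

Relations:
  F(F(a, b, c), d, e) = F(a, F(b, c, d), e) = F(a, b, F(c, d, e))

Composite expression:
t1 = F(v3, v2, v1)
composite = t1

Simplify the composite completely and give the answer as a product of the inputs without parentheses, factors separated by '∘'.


The F-tree's shape is irrelevant; the v-reading-order decides.
F(v3, v2, v1) flattens to v3 ∘ v2 ∘ v1

v3 ∘ v2 ∘ v1


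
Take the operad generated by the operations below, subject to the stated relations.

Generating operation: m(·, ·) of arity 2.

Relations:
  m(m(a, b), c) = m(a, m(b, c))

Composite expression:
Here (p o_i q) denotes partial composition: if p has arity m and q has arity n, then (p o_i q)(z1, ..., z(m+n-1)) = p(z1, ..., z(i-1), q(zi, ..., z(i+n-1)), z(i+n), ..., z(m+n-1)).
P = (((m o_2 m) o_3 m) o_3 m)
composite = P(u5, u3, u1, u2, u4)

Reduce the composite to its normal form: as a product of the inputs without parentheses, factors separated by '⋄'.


u5 ⋄ u3 ⋄ u1 ⋄ u2 ⋄ u4

Every regrouping of m is equal, so read the u-inputs in written order.
m(u1, u2) linearizes to u1 ⋄ u2
m(m(u1, u2), u4) linearizes to u1 ⋄ u2 ⋄ u4
m(u3, m(m(u1, u2), u4)) linearizes to u3 ⋄ u1 ⋄ u2 ⋄ u4
m(u5, m(u3, m(m(u1, u2), u4))) linearizes to u5 ⋄ u3 ⋄ u1 ⋄ u2 ⋄ u4


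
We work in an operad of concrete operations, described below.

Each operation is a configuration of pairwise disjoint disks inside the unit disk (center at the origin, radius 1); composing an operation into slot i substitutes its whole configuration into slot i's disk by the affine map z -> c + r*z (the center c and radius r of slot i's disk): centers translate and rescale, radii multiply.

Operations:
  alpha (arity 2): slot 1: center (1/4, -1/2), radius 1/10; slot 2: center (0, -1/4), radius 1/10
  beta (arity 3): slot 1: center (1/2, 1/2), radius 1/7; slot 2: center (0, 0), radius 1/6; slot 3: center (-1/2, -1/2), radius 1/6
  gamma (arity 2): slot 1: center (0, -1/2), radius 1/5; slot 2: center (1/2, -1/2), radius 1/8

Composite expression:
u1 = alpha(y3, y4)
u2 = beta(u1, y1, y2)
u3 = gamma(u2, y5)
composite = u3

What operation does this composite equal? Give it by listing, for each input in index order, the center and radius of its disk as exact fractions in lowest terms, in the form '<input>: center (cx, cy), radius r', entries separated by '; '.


y1: center (0, -1/2), radius 1/30; y2: center (-1/10, -3/5), radius 1/30; y3: center (3/28, -29/70), radius 1/350; y4: center (1/10, -57/140), radius 1/350; y5: center (1/2, -1/2), radius 1/8

Follow each y-input down from gamma: c' goes to c + r*c', radius to r*r'.
tracing y3 down its 3-map path: center (3/28, -29/70), radius 1/350
tracing y4 down its 3-map path: center (1/10, -57/140), radius 1/350
tracing y1 down its 2-map path: center (0, -1/2), radius 1/30
tracing y2 down its 2-map path: center (-1/10, -3/5), radius 1/30
tracing y5 down its 1-map path: center (1/2, -1/2), radius 1/8


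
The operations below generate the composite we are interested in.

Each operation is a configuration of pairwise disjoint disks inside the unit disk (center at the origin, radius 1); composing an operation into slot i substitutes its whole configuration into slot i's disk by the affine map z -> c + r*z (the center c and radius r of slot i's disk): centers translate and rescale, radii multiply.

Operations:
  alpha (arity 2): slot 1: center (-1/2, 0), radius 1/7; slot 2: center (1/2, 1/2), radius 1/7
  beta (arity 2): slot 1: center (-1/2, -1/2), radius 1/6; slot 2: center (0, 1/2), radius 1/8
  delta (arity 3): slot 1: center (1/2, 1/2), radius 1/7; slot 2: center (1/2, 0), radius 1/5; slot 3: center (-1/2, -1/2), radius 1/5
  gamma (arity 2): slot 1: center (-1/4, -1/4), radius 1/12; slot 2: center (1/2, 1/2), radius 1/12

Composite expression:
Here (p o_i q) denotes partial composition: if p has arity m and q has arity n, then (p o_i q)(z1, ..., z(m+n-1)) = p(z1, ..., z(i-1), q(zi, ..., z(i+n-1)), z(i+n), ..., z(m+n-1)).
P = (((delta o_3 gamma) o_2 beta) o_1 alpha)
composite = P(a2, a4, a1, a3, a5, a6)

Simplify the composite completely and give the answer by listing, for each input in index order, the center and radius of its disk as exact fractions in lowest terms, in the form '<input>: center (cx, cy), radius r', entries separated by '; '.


a1: center (2/5, -1/10), radius 1/30; a2: center (3/7, 1/2), radius 1/49; a3: center (1/2, 1/10), radius 1/40; a4: center (4/7, 4/7), radius 1/49; a5: center (-11/20, -11/20), radius 1/60; a6: center (-2/5, -2/5), radius 1/60

Nesting under delta composes maps z -> c + r*z down each a-path.
a2 passes through 2 substitutions, ending at center (3/7, 1/2), radius 1/49
a4 passes through 2 substitutions, ending at center (4/7, 4/7), radius 1/49
a1 passes through 2 substitutions, ending at center (2/5, -1/10), radius 1/30
a3 passes through 2 substitutions, ending at center (1/2, 1/10), radius 1/40
a5 passes through 2 substitutions, ending at center (-11/20, -11/20), radius 1/60
a6 passes through 2 substitutions, ending at center (-2/5, -2/5), radius 1/60


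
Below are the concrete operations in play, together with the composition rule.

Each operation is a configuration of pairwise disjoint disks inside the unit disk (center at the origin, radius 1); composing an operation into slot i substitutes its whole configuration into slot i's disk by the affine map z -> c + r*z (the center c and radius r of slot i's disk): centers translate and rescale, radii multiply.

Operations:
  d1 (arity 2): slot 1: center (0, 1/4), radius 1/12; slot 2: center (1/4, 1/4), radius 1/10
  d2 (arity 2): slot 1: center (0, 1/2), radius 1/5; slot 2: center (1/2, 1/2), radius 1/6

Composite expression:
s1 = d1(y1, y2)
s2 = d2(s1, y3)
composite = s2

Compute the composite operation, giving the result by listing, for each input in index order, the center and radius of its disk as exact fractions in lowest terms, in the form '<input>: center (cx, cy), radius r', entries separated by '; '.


y1: center (0, 11/20), radius 1/60; y2: center (1/20, 11/20), radius 1/50; y3: center (1/2, 1/2), radius 1/6

Each y-disk chains the slot maps above it in d2; radii multiply.
y1 passes through 2 substitutions, ending at center (0, 11/20), radius 1/60
y2 passes through 2 substitutions, ending at center (1/20, 11/20), radius 1/50
y3 passes through 1 substitution, ending at center (1/2, 1/2), radius 1/6


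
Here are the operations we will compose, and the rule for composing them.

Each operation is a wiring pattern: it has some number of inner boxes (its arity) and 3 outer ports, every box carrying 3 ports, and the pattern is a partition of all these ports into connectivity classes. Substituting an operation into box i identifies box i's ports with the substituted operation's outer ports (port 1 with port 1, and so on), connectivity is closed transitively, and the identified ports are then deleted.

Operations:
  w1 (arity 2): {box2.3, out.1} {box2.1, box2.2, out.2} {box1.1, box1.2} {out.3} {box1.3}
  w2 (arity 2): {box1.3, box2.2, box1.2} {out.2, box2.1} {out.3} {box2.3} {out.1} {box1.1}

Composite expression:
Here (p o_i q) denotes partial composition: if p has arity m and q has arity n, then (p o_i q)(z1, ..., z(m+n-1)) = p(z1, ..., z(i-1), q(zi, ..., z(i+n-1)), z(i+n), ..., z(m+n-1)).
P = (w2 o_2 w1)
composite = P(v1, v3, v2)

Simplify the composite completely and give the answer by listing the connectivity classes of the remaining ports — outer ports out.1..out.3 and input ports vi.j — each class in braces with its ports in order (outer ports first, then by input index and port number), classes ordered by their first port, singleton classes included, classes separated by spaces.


Reachability decides: close wires over w2-identified ports.
stage w1: inputs (v3, v2), connectivity {out.1, v2.3} {out.2, v2.1, v2.2} {out.3} {v3.1, v3.2} {v3.3}, out.j its boundary
stage w2: inputs (v1, v3, v2), connectivity {out.1} {out.2, v2.3} {out.3} {v1.1} {v1.2, v1.3, v2.1, v2.2} {v3.1, v3.2} {v3.3}, out.j its boundary

{out.1} {out.2, v2.3} {out.3} {v1.1} {v1.2, v1.3, v2.1, v2.2} {v3.1, v3.2} {v3.3}


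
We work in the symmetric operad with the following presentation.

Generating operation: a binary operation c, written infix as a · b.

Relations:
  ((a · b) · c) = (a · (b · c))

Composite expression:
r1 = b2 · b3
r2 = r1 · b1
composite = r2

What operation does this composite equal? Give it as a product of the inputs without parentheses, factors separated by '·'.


b2 · b3 · b1

All parenthesizations of c agree; list the b-inputs left to right.
(b2 · b3) spells out as b2 · b3
((b2 · b3) · b1) spells out as b2 · b3 · b1


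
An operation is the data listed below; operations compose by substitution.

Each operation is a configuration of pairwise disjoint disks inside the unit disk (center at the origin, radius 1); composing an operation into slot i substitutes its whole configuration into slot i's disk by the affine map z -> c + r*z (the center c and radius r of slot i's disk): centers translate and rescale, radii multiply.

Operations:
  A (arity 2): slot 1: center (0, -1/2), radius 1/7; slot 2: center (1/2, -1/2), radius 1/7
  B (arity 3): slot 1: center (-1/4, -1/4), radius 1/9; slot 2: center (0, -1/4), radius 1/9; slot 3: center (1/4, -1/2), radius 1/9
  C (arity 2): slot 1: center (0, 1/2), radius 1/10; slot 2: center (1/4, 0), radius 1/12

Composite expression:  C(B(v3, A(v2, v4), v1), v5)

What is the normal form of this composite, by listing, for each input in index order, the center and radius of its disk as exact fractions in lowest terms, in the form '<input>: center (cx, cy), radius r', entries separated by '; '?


Nesting under C composes maps z -> c + r*z down each v-path.
tracing v3 down its 2-map path: center (-1/40, 19/40), radius 1/90
tracing v2 down its 3-map path: center (0, 169/360), radius 1/630
tracing v4 down its 3-map path: center (1/180, 169/360), radius 1/630
tracing v1 down its 2-map path: center (1/40, 9/20), radius 1/90
tracing v5 down its 1-map path: center (1/4, 0), radius 1/12

v1: center (1/40, 9/20), radius 1/90; v2: center (0, 169/360), radius 1/630; v3: center (-1/40, 19/40), radius 1/90; v4: center (1/180, 169/360), radius 1/630; v5: center (1/4, 0), radius 1/12


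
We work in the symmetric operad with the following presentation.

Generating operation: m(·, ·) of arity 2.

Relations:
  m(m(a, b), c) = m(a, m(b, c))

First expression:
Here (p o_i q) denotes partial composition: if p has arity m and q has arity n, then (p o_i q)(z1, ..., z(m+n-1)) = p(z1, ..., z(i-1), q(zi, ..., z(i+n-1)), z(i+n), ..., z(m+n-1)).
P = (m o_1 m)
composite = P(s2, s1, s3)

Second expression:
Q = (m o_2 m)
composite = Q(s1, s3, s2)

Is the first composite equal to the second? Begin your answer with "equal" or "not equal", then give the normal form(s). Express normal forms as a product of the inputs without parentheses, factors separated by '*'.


The first composite normalizes to s2 * s1 * s3
The second composite normalizes to s1 * s3 * s2
They disagree, so not equal.

not equal; first: s2 * s1 * s3; second: s1 * s3 * s2


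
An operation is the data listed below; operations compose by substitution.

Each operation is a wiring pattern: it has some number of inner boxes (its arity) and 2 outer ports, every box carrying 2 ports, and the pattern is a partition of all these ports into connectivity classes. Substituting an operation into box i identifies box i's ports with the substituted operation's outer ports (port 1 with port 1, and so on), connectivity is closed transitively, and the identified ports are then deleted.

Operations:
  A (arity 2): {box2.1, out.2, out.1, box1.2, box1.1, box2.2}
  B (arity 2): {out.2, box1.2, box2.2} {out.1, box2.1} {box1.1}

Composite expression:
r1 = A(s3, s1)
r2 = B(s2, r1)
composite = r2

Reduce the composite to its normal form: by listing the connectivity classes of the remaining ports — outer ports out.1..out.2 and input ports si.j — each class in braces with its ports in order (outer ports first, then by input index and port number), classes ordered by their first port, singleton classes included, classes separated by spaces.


Two ports join when wires chain via B-identified ports.
composing A on (s3, s1), with out.j its own outer ports: {out.1, out.2, s1.1, s1.2, s3.1, s3.2}
composing B on (s2, s3, s1), with out.j its own outer ports: {out.1, out.2, s1.1, s1.2, s2.2, s3.1, s3.2} {s2.1}

{out.1, out.2, s1.1, s1.2, s2.2, s3.1, s3.2} {s2.1}


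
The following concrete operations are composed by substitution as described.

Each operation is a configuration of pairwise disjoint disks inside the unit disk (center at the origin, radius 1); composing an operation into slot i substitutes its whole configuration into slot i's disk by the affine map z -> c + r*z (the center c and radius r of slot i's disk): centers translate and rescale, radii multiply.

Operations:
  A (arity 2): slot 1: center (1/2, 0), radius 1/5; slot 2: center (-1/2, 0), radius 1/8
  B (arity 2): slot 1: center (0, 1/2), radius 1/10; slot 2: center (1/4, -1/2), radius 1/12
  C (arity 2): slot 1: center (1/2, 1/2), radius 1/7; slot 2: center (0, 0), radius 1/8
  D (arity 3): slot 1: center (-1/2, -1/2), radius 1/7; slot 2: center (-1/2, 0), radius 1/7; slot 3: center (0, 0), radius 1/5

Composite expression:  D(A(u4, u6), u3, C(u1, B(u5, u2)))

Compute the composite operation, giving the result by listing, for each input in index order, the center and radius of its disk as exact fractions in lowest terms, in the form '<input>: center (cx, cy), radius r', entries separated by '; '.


u1: center (1/10, 1/10), radius 1/35; u2: center (1/160, -1/80), radius 1/480; u3: center (-1/2, 0), radius 1/7; u4: center (-3/7, -1/2), radius 1/35; u5: center (0, 1/80), radius 1/400; u6: center (-4/7, -1/2), radius 1/56

Below D, radii multiply path by path; the u-disk centers shift.
u4: after 2 affine steps, its disk has center (-3/7, -1/2), radius 1/35
u6: after 2 affine steps, its disk has center (-4/7, -1/2), radius 1/56
u3: after 1 affine step, its disk has center (-1/2, 0), radius 1/7
u1: after 2 affine steps, its disk has center (1/10, 1/10), radius 1/35
u5: after 3 affine steps, its disk has center (0, 1/80), radius 1/400
u2: after 3 affine steps, its disk has center (1/160, -1/80), radius 1/480


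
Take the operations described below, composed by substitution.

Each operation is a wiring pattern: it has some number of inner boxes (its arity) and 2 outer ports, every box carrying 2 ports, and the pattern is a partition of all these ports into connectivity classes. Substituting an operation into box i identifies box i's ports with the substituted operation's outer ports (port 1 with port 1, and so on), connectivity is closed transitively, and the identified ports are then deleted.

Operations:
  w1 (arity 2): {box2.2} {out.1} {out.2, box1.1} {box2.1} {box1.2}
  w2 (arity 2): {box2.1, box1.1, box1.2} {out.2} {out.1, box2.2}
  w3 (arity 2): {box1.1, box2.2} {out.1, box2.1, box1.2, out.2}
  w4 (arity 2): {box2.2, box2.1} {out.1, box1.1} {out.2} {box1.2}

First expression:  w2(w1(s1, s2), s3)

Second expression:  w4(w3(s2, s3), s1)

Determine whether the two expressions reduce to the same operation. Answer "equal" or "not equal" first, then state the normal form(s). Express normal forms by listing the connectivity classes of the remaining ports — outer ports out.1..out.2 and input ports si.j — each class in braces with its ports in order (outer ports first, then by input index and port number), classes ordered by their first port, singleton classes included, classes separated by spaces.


not equal; first: {out.1, s3.2} {out.2} {s1.1, s3.1} {s1.2} {s2.1} {s2.2}; second: {out.1, s2.2, s3.1} {out.2} {s1.1, s1.2} {s2.1, s3.2}

In normal form, the first expression is {out.1, s3.2} {out.2} {s1.1, s3.1} {s1.2} {s2.1} {s2.2}
In normal form, the second expression is {out.1, s2.2, s3.1} {out.2} {s1.1, s1.2} {s2.1, s3.2}
Distinct normal forms: not equal.


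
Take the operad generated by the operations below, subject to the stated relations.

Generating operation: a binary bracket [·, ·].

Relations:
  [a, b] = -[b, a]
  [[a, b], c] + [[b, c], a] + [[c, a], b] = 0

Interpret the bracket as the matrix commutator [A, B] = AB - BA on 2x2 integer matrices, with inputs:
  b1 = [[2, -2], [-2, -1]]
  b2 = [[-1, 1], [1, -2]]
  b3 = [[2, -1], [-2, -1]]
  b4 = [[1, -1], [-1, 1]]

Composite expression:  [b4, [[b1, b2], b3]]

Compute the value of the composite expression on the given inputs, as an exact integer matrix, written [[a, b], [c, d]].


[b1, b2] = [[0, 5], [-5, 0]]
[[b1, b2], b3] = [[-15, -15], [-15, 15]]
[b4, [[b1, b2], b3]] = [[0, -30], [30, 0]]

[[0, -30], [30, 0]]


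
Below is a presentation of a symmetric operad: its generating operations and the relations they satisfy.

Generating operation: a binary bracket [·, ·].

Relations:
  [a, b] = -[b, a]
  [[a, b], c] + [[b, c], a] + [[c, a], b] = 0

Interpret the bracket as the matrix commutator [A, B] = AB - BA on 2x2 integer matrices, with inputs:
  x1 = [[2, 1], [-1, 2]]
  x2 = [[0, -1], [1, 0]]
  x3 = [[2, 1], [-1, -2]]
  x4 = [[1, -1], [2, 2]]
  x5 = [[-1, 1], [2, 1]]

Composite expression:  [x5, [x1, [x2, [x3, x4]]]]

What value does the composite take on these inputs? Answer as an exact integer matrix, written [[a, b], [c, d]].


[[20, 32], [-24, -20]]


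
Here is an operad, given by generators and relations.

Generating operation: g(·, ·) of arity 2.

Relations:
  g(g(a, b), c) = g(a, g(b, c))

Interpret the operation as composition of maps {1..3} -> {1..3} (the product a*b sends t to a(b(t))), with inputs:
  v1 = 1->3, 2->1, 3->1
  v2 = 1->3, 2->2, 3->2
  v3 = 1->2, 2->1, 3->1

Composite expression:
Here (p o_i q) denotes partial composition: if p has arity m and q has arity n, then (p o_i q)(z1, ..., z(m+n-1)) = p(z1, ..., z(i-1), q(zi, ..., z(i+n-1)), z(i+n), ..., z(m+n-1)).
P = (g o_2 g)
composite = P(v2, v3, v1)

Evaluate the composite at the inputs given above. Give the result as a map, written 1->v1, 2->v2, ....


1->3, 2->2, 3->2

g(v3, v1) = 1->1, 2->2, 3->2
g(v2, g(v3, v1)) = 1->3, 2->2, 3->2


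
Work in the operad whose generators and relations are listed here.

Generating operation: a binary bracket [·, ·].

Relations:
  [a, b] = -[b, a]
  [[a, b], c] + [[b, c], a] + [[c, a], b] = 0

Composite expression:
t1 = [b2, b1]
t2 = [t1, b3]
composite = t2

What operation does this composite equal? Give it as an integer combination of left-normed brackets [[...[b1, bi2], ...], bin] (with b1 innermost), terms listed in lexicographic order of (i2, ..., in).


-[[b1, b2], b3]

Expand each bracket as ab - ba; the b1-initial words give the coefficients.
Composite bracket: [[b2, b1], b3]
Each bracket splits as ab - ba, giving 4 signed words (2^2 = 4).
Keep just the words that open with b1:
  from b1b2b3, sign -1: term -[[b1, b2], b3]


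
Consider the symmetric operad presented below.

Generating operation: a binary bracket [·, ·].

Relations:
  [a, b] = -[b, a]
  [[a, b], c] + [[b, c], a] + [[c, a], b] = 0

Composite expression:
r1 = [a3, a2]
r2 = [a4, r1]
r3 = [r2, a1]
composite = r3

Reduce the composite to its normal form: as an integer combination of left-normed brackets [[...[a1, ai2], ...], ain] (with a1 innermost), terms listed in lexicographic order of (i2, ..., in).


-[[[a1, a2], a3], a4] + [[[a1, a3], a2], a4] + [[[a1, a4], a2], a3] - [[[a1, a4], a3], a2]

Expand each bracket as ab - ba; the a1-initial words give the coefficients.
Composite bracket: [[a4, [a3, a2]], a1]
Expanding via [a, b] = ab - ba: 8 signed words (2^3 = 8).
Collect the words opening with a1:
  from a1a2a3a4, sign -1: term -[[[a1, a2], a3], a4]
  from a1a3a2a4, sign +1: term +[[[a1, a3], a2], a4]
  from a1a4a2a3, sign +1: term +[[[a1, a4], a2], a3]
  from a1a4a3a2, sign -1: term -[[[a1, a4], a3], a2]


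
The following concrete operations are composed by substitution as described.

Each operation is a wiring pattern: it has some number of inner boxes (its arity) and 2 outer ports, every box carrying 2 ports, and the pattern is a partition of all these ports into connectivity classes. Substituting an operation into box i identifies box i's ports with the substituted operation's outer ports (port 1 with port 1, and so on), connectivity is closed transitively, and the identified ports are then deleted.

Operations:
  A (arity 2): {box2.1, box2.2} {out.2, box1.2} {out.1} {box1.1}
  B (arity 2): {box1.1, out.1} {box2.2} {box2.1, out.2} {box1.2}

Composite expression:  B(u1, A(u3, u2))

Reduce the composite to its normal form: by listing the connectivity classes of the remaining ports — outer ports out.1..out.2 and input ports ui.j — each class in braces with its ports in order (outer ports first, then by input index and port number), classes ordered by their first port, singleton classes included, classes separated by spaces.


Two ports join when wires chain via B-identified ports.
composing A on (u3, u2), with out.j its own outer ports: {out.1} {out.2, u3.2} {u2.1, u2.2} {u3.1}
composing B on (u1, u3, u2), with out.j its own outer ports: {out.1, u1.1} {out.2} {u1.2} {u2.1, u2.2} {u3.1} {u3.2}

{out.1, u1.1} {out.2} {u1.2} {u2.1, u2.2} {u3.1} {u3.2}


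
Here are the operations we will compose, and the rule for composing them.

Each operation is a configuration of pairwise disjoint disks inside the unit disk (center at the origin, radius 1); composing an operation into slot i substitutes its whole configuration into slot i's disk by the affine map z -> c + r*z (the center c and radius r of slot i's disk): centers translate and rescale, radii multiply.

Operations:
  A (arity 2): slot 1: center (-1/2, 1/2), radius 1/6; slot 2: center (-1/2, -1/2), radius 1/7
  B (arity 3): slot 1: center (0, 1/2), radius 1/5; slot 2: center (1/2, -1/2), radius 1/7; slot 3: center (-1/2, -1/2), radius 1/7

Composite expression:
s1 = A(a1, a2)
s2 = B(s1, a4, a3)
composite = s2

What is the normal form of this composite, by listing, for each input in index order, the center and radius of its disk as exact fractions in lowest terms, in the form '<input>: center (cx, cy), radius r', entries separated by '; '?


a1: center (-1/10, 3/5), radius 1/30; a2: center (-1/10, 2/5), radius 1/35; a3: center (-1/2, -1/2), radius 1/7; a4: center (1/2, -1/2), radius 1/7

Nesting under B composes maps z -> c + r*z down each a-path.
input a1: composing its 2 substitution steps yields center (-1/10, 3/5), radius 1/30
input a2: composing its 2 substitution steps yields center (-1/10, 2/5), radius 1/35
input a4: composing its 1 substitution step yields center (1/2, -1/2), radius 1/7
input a3: composing its 1 substitution step yields center (-1/2, -1/2), radius 1/7


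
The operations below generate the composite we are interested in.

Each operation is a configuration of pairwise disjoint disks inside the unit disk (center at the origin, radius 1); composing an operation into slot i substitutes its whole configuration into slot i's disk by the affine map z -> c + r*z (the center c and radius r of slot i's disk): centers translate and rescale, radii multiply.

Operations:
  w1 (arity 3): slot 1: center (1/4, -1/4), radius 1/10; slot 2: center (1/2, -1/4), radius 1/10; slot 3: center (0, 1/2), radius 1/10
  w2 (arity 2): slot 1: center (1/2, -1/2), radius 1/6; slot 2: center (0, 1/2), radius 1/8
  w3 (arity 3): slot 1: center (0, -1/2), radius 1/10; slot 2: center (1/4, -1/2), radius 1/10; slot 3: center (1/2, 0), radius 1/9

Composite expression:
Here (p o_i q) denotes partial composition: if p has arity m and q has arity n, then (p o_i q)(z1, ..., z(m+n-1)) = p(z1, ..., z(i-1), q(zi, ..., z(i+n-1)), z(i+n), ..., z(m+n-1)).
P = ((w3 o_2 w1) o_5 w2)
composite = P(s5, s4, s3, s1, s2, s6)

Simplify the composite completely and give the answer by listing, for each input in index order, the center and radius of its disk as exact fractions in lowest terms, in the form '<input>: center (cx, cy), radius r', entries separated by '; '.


Affine substitution under w3: radii multiply and s-centers shift.
tracing s5 down its 1-map path: center (0, -1/2), radius 1/10
tracing s4 down its 2-map path: center (11/40, -21/40), radius 1/100
tracing s3 down its 2-map path: center (3/10, -21/40), radius 1/100
tracing s1 down its 2-map path: center (1/4, -9/20), radius 1/100
tracing s2 down its 2-map path: center (5/9, -1/18), radius 1/54
tracing s6 down its 2-map path: center (1/2, 1/18), radius 1/72

s1: center (1/4, -9/20), radius 1/100; s2: center (5/9, -1/18), radius 1/54; s3: center (3/10, -21/40), radius 1/100; s4: center (11/40, -21/40), radius 1/100; s5: center (0, -1/2), radius 1/10; s6: center (1/2, 1/18), radius 1/72


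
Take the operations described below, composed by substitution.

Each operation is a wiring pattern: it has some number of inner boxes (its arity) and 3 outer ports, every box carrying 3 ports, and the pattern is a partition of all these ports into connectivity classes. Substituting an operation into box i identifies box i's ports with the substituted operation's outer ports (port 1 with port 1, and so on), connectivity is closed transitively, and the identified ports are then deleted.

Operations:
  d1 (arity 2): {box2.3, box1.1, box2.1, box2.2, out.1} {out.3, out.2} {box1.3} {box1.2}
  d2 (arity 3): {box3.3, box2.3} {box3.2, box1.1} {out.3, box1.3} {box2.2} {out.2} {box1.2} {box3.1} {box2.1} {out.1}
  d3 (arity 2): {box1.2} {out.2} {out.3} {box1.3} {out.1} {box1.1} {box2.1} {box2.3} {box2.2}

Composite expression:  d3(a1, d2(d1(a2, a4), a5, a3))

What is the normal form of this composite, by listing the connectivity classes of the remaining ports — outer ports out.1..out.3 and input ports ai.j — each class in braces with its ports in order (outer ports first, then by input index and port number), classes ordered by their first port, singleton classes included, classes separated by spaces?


Connectivity passes through glued d3-boundaries; trace each wire chain.
d1 over (a2, a4) gives {out.1, a2.1, a4.1, a4.2, a4.3} {out.2, out.3} {a2.2} {a2.3}, out.j being that stage's outer ports
d2 over (a2, a4, a5, a3) gives {out.1} {out.2} {out.3} {a2.1, a3.2, a4.1, a4.2, a4.3} {a2.2} {a2.3} {a3.1} {a3.3, a5.3} {a5.1} {a5.2}, out.j being that stage's outer ports
d3 over (a1, a2, a4, a5, a3) gives {out.1} {out.2} {out.3} {a1.1} {a1.2} {a1.3} {a2.1, a3.2, a4.1, a4.2, a4.3} {a2.2} {a2.3} {a3.1} {a3.3, a5.3} {a5.1} {a5.2}, out.j being that stage's outer ports

{out.1} {out.2} {out.3} {a1.1} {a1.2} {a1.3} {a2.1, a3.2, a4.1, a4.2, a4.3} {a2.2} {a2.3} {a3.1} {a3.3, a5.3} {a5.1} {a5.2}


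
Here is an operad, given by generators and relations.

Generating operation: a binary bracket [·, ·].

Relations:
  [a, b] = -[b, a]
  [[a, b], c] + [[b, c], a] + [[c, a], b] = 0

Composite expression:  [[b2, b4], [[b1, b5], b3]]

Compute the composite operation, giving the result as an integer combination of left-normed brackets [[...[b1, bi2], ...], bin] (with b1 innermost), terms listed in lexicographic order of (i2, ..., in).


-[[[[b1, b5], b3], b2], b4] + [[[[b1, b5], b3], b4], b2]

Expand each bracket as ab - ba; the b1-initial words give the coefficients.
Composite bracket: [[b2, b4], [[b1, b5], b3]]
The bracket unfolds into 16 signed words via [a, b] = ab - ba (2^4 = 16).
Only words starting with b1 matter:
  sign of b1b5b3b2b4 is -1, so it contributes -[[[[b1, b5], b3], b2], b4]
  sign of b1b5b3b4b2 is +1, so it contributes +[[[[b1, b5], b3], b4], b2]


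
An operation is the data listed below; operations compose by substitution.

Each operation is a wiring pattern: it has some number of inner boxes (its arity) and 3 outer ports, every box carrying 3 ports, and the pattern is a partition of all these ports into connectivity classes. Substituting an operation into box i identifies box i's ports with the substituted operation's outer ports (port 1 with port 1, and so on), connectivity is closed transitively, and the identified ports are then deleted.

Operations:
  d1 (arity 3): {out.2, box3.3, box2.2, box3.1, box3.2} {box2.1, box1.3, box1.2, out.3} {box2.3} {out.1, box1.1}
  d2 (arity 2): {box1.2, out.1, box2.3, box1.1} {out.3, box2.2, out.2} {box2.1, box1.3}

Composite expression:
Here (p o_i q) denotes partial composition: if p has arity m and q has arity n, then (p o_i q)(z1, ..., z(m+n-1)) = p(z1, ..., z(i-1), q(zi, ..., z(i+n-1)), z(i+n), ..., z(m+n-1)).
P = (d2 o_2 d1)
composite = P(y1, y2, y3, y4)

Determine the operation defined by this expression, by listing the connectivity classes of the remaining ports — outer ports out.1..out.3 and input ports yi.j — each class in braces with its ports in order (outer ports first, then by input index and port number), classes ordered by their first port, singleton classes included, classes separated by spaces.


{out.1, y1.1, y1.2, y2.2, y2.3, y3.1} {out.2, out.3, y3.2, y4.1, y4.2, y4.3} {y1.3, y2.1} {y3.3}

Treat the ports identified at d2 as solder joints: merge, then drop.
through d1, on inputs (y2, y3, y4): {out.1, y2.1} {out.2, y3.2, y4.1, y4.2, y4.3} {out.3, y2.2, y2.3, y3.1} {y3.3} (out.j = stage outer ports)
through d2, on inputs (y1, y2, y3, y4): {out.1, y1.1, y1.2, y2.2, y2.3, y3.1} {out.2, out.3, y3.2, y4.1, y4.2, y4.3} {y1.3, y2.1} {y3.3} (out.j = stage outer ports)
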